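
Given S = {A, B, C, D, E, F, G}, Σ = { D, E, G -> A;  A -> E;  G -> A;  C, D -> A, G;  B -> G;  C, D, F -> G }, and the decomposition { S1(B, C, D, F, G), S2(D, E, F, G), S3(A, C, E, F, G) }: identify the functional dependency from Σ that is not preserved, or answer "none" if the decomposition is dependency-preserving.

none

D, E, G → A: restricted closure across fragments reaches A.
A → E lies within S3.
G → A lies within S3.
C, D → A, G: restricted closure across fragments reaches A, G.
B → G lies within S1.
C, D, F → G lies within S1.
Every dependency is enforceable on the fragments, so the decomposition is dependency-preserving.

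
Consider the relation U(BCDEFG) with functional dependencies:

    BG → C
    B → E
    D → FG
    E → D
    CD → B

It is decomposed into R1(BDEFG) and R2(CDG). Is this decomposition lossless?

No

Common attributes: R1 ∩ R2 = {DG}.
Closure of {DG}: D → FG applies, adding F. So (DG)⁺ = {DFG}.
The closure contains neither all of R1 = {BDEFG} nor all of R2 = {CDG}, so the common attributes are not a superkey of either fragment. The join is lossy.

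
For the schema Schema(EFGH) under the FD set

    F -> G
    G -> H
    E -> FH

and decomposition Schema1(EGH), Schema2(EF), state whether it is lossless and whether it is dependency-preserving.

Lossless test: (E)⁺ = {EFGH}, which contains all of one fragment — lossless.
Dependency preservation: the restricted closure of {F} across the fragments never reaches {G}, so F → G cannot be enforced without a join — not preserved.

lossless but not dependency-preserving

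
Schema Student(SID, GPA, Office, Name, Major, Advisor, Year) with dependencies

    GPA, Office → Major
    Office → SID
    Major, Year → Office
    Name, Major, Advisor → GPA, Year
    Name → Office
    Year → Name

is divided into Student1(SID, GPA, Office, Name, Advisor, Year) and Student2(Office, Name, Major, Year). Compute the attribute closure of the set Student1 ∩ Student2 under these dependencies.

SID, Office, Name, Year

Student1 ∩ Student2 = {Office, Name, Year}.
Office → SID applies, adding SID
Closure: {SID, Office, Name, Year}.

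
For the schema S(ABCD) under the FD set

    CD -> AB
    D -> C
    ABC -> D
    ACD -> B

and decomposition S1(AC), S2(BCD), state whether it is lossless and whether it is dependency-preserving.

Lossless test: (C)⁺ = {C}, which is a superkey of neither fragment — lossy.
Dependency preservation: the restricted closure of {CD} across the fragments never reaches {AB}, so CD → AB cannot be enforced without a join — not preserved.

lossy and not dependency-preserving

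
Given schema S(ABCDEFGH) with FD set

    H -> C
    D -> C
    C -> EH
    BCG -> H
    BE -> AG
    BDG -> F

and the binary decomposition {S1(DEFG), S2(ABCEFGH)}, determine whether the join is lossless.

No

Common attributes: S1 ∩ S2 = {EFG}.
No dependency enlarges {EFG}, so (EFG)⁺ = {EFG}.
The closure contains neither all of S1 = {DEFG} nor all of S2 = {ABCEFGH}, so the common attributes are not a superkey of either fragment. The join is lossy.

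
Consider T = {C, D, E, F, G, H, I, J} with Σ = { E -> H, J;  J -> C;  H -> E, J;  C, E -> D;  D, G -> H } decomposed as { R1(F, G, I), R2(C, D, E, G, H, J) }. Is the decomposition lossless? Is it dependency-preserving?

lossy but dependency-preserving

Lossless test: (G)⁺ = {G}, which is a superkey of neither fragment — lossy.
Dependency preservation: every FD's attributes lie within a single fragment, so each can be enforced locally — preserved.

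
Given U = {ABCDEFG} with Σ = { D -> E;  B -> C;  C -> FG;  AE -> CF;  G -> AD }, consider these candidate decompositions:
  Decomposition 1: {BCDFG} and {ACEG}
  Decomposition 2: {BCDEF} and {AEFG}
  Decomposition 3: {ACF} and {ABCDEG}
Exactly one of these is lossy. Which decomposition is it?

Decomposition 1: common = {CG}, closure = {ACDEFG} → lossless.
Decomposition 2: common = {EF}, closure = {EF} → lossy.
Decomposition 3: common = {AC}, closure = {ACDEFG} → lossless.

Decomposition 2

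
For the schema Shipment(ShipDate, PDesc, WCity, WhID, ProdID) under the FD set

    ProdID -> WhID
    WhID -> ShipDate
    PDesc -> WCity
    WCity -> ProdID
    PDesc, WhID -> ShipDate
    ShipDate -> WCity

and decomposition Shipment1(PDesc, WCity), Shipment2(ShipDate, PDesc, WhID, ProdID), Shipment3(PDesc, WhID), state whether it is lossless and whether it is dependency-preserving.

lossless but not dependency-preserving

Lossless test (chase): Rows 2 and 3 agree on WhID; apply WhID→ShipDate and equate their ShipDate entries. Rows 1 and 2 agree on PDesc; apply PDesc→WCity and equate their WCity entries. Rows 1 and 3 agree on PDesc; apply PDesc→WCity and equate their WCity entries. Rows 1 and 2 agree on WCity; apply WCity→ProdID and equate their ProdID entries. Rows 1 and 3 agree on WCity; apply WCity→ProdID and equate their ProdID entries. Rows 1 and 2 agree on ProdID; apply ProdID→WhID and equate their WhID entries. Rows 1 and 2 agree on WhID; apply WhID→ShipDate and equate their ShipDate entries. Row 1 is now all distinguished symbols — the join is lossless.
Dependency preservation: the restricted closure of {WCity} across the fragments never reaches {ProdID}, so WCity → ProdID cannot be enforced without a join — not preserved.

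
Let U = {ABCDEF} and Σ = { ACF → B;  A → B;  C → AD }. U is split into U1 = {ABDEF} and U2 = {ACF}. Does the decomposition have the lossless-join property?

No

Common attributes: U1 ∩ U2 = {AF}.
Closure of {AF}: A → B applies, adding B. So (AF)⁺ = {ABF}.
The closure contains neither all of U1 = {ABDEF} nor all of U2 = {ACF}, so the common attributes are not a superkey of either fragment. The join is lossy.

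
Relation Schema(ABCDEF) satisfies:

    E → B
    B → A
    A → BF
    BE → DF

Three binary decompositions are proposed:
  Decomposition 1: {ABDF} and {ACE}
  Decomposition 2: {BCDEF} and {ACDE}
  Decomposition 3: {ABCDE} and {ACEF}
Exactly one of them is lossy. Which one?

Decomposition 1: common = {A}, closure = {ABF} → lossy.
Decomposition 2: common = {CDE}, closure = {ABCDEF} → lossless.
Decomposition 3: common = {ACE}, closure = {ABCDEF} → lossless.

Decomposition 1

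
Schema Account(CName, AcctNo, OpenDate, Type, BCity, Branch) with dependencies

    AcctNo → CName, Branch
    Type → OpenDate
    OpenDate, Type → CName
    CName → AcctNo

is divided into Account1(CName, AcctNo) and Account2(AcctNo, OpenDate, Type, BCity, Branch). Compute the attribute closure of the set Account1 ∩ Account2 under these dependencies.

Account1 ∩ Account2 = {AcctNo}.
AcctNo → CName, Branch applies, adding CName, Branch
Closure: {CName, AcctNo, Branch}.

CName, AcctNo, Branch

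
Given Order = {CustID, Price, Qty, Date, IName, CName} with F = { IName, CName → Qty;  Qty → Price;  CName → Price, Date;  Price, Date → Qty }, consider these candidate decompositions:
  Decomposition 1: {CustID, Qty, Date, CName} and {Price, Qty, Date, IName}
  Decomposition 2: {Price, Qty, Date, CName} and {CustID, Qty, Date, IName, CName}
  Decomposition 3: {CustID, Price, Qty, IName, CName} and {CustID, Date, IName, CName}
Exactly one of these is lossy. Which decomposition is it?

Decomposition 1

Decomposition 1: common = {Qty, Date}, closure = {Price, Qty, Date} → lossy.
Decomposition 2: common = {Qty, Date, CName}, closure = {Price, Qty, Date, CName} → lossless.
Decomposition 3: common = {CustID, IName, CName}, closure = {CustID, Price, Qty, Date, IName, CName} → lossless.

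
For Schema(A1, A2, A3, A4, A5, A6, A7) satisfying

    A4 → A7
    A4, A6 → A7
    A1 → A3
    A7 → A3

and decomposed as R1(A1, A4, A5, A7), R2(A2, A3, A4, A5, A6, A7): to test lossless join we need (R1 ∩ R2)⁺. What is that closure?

R1 ∩ R2 = {A4, A5, A7}.
A7 → A3 applies, adding A3
Closure: {A3, A4, A5, A7}.

A3, A4, A5, A7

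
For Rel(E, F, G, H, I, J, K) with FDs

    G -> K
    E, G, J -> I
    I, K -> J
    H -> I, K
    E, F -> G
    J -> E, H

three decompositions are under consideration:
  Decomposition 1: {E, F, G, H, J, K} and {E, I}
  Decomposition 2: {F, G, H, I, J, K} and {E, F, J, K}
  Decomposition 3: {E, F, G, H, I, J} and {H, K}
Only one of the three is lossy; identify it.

Decomposition 1: common = {E}, closure = {E} → lossy.
Decomposition 2: common = {F, J, K}, closure = {E, F, G, H, I, J, K} → lossless.
Decomposition 3: common = {H}, closure = {E, H, I, J, K} → lossless.

Decomposition 1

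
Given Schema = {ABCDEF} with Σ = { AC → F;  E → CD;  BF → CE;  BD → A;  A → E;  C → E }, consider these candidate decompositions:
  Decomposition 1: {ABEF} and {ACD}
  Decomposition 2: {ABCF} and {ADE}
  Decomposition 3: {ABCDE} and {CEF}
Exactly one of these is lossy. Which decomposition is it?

Decomposition 1: common = {A}, closure = {ACDEF} → lossless.
Decomposition 2: common = {A}, closure = {ACDEF} → lossless.
Decomposition 3: common = {CE}, closure = {CDE} → lossy.

Decomposition 3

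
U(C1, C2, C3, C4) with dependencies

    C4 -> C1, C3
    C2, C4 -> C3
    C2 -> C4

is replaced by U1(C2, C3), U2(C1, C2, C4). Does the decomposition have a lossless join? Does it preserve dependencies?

Lossless test: (C2)⁺ = {C1, C2, C3, C4}, which contains all of one fragment — lossless.
Dependency preservation: the restricted closure of {C4} across the fragments never reaches {C1, C3}, so C4 → C1, C3 cannot be enforced without a join — not preserved.

lossless but not dependency-preserving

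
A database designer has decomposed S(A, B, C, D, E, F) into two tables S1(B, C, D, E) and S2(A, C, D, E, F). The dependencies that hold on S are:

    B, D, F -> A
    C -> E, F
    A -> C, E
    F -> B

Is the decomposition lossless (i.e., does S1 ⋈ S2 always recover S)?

Common attributes: S1 ∩ S2 = {C, D, E}.
Closure of {C, D, E}: C → E, F applies, adding F; F → B applies, adding B; B, D, F → A applies, adding A. So (C, D, E)⁺ = {A, B, C, D, E, F}.
This closure contains every attribute of S1, so S1 ∩ S2 → S1. The join is lossless.

Yes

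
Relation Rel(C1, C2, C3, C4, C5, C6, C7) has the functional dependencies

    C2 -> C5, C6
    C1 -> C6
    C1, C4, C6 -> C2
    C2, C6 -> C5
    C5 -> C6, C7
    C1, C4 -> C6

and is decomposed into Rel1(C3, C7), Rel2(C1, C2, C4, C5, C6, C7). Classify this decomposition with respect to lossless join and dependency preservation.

Lossless test: (C7)⁺ = {C7}, which is a superkey of neither fragment — lossy.
Dependency preservation: every FD's attributes lie within a single fragment, so each can be enforced locally — preserved.

lossy but dependency-preserving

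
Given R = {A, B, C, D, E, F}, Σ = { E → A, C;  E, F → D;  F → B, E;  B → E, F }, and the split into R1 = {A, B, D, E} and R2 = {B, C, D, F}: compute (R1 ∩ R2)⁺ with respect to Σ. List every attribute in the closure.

A, B, C, D, E, F

R1 ∩ R2 = {B, D}.
B → E, F applies, adding E, F
E → A, C applies, adding A, C
Closure: {A, B, C, D, E, F}.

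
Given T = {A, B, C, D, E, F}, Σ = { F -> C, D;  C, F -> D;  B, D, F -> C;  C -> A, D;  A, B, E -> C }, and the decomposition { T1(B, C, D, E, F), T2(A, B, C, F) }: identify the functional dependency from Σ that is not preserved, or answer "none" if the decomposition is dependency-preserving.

A, B, E -> C

Check A, B, E → C: no single fragment contains all of {A, B, C, E}, and the restricted closure of {A, B, E} across the fragments never reaches {C}.
F → C, D is preserved.
C, F → D is preserved.
B, D, F → C is preserved.
C → A, D is preserved.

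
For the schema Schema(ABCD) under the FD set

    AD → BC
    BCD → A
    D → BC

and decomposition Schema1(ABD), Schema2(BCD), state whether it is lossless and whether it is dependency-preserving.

Lossless test: (BD)⁺ = {ABCD}, which contains all of one fragment — lossless.
Dependency preservation: AD → BC; BCD → A are not contained in any single fragment, but the restricted closure of each left-hand side across the fragments still reaches the right-hand side; the remaining FDs each lie inside some fragment. All dependencies are preserved.

lossless and dependency-preserving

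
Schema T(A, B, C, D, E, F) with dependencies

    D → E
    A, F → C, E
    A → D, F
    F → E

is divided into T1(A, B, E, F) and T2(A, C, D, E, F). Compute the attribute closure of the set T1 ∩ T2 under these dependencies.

A, C, D, E, F

T1 ∩ T2 = {A, E, F}.
A, F → C, E applies, adding C
A → D, F applies, adding D
Closure: {A, C, D, E, F}.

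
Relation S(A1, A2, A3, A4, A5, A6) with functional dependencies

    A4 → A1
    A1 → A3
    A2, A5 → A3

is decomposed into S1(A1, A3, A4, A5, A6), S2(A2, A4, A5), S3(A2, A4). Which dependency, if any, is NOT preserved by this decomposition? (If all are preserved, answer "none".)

Check A2, A5 → A3: no single fragment contains all of {A2, A3, A5}, and the restricted closure of {A2, A5} across the fragments never reaches {A3}.
A4 → A1 is preserved.
A1 → A3 is preserved.

A2, A5 → A3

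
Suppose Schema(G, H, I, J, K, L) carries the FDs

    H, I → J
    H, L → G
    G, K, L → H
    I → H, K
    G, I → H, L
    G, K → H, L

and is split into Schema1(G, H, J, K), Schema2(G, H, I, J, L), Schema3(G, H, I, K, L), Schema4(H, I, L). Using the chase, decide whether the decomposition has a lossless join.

Chase test. Columns are G, H, I, J, K, L; row i has aⱼ where attribute j ∈ Schemai, else bᵢⱼ.
Initial tableau (one row per fragment):
  row 1: a1 a2 b13 a4 a5 b16
  row 2: a1 a2 a3 a4 b25 a6
  row 3: a1 a2 a3 b34 a5 a6
  row 4: b41 a2 a3 b44 b45 a6
Rows 2 and 3 agree on H, I; apply H, I→J and equate their J entries.
Rows 2 and 4 agree on H, I; apply H, I→J and equate their J entries.
Rows 2 and 4 agree on H, L; apply H, L→G and equate their G entries.
Rows 2 and 3 agree on I; apply I→H, K and equate their H, K entries.
Rows 2 and 4 agree on I; apply I→H, K and equate their H, K entries.
Rows 1 and 2 agree on G, K; apply G, K→H, L and equate their H, L entries.
Row 2 is now all distinguished symbols — the join is lossless.

Yes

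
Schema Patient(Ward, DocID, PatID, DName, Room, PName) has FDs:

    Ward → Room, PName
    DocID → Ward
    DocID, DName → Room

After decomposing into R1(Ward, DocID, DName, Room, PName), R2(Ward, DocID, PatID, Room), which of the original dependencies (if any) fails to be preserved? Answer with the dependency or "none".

none

Ward → Room, PName lies within R1.
DocID → Ward lies within R1.
DocID, DName → Room lies within R1.
Every dependency is enforceable on the fragments, so the decomposition is dependency-preserving.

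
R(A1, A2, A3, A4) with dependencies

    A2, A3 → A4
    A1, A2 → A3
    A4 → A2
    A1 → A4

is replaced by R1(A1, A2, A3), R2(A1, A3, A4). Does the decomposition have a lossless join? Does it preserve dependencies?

Lossless test: (A1, A3)⁺ = {A1, A2, A3, A4}, which contains all of one fragment — lossless.
Dependency preservation: the restricted closure of {A2, A3} across the fragments never reaches {A4}, so A2, A3 → A4 cannot be enforced without a join — not preserved.

lossless but not dependency-preserving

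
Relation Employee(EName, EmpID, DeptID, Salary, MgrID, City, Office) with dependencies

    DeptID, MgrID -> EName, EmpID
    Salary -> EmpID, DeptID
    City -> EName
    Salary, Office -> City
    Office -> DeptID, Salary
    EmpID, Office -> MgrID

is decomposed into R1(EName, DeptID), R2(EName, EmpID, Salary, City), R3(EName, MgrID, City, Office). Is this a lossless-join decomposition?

No

Chase test. Columns are EName, EmpID, DeptID, Salary, MgrID, City, Office; row i has aⱼ where attribute j ∈ Ri, else bᵢⱼ.
Initial tableau (one row per fragment):
  row 1: a1 b12 a3 b14 b15 b16 b17
  row 2: a1 a2 b23 a4 b25 a6 b27
  row 3: a1 b32 b33 b34 a5 a6 a7
No row becomes fully distinguished — the join is lossy.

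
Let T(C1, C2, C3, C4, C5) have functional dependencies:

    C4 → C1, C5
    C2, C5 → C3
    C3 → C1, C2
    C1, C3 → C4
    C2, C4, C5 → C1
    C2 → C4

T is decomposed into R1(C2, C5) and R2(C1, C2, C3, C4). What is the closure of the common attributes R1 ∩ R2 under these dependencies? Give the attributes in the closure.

R1 ∩ R2 = {C2}.
C2 → C4 applies, adding C4
C4 → C1, C5 applies, adding C1, C5
C2, C5 → C3 applies, adding C3
Closure: {C1, C2, C3, C4, C5}.

C1, C2, C3, C4, C5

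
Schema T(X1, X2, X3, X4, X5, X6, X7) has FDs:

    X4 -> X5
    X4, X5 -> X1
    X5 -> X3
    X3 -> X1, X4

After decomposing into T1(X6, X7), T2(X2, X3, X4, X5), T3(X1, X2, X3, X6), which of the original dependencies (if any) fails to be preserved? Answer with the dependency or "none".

none

X4 → X5 lies within T2.
X4, X5 → X1: restricted closure across fragments reaches X1.
X5 → X3 lies within T2.
X3 → X1, X4: restricted closure across fragments reaches X1, X4.
Every dependency is enforceable on the fragments, so the decomposition is dependency-preserving.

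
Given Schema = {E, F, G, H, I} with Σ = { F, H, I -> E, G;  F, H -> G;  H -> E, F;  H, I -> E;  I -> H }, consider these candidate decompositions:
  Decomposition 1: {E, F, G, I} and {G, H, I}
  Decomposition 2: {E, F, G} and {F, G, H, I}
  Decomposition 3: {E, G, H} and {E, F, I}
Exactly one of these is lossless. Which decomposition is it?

Decomposition 1

Decomposition 1: common = {G, I}, closure = {E, F, G, H, I} → lossless.
Decomposition 2: common = {F, G}, closure = {F, G} → lossy.
Decomposition 3: common = {E}, closure = {E} → lossy.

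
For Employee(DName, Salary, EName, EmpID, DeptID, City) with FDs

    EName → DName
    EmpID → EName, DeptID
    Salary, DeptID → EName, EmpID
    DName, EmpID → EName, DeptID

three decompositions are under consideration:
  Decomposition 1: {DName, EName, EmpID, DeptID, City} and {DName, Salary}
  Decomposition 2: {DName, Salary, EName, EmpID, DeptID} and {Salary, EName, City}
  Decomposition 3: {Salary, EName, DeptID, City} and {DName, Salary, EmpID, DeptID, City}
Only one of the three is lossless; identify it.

Decomposition 3

Decomposition 1: common = {DName}, closure = {DName} → lossy.
Decomposition 2: common = {Salary, EName}, closure = {DName, Salary, EName} → lossy.
Decomposition 3: common = {Salary, DeptID, City}, closure = {DName, Salary, EName, EmpID, DeptID, City} → lossless.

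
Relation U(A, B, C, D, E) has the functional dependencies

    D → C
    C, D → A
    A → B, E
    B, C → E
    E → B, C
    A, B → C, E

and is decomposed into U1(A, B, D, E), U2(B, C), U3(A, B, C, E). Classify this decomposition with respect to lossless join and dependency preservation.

lossless and dependency-preserving

Lossless test (chase): Rows 2 and 3 agree on B, C; apply B, C→E and equate their E entries. Rows 1 and 2 agree on E; apply E→B, C and equate their B, C entries. Row 1 is now all distinguished symbols — the join is lossless.
Dependency preservation: D → C; C, D → A are not contained in any single fragment, but the restricted closure of each left-hand side across the fragments still reaches the right-hand side; the remaining FDs each lie inside some fragment. All dependencies are preserved.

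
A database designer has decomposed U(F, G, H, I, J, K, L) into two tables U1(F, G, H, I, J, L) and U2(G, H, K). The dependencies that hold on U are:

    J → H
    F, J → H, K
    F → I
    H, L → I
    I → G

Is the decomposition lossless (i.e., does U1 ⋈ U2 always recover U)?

No

Common attributes: U1 ∩ U2 = {G, H}.
No dependency enlarges {G, H}, so (G, H)⁺ = {G, H}.
The closure contains neither all of U1 = {F, G, H, I, J, L} nor all of U2 = {G, H, K}, so the common attributes are not a superkey of either fragment. The join is lossy.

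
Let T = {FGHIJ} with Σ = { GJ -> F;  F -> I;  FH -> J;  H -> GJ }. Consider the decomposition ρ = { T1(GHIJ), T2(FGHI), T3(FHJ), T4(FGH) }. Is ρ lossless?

Yes

Chase test. Columns are FGHIJ; row i has aⱼ where attribute j ∈ Ti, else bᵢⱼ.
Initial tableau (one row per fragment):
  row 1: b11 a2 a3 a4 a5
  row 2: a1 a2 a3 a4 b25
  row 3: a1 b32 a3 b34 a5
  row 4: a1 a2 a3 b44 b45
Rows 2 and 3 agree on F; apply F→I and equate their I entries.
Rows 2 and 4 agree on F; apply F→I and equate their I entries.
Rows 2 and 3 agree on FH; apply FH→J and equate their J entries.
Rows 2 and 4 agree on FH; apply FH→J and equate their J entries.
Rows 1 and 3 agree on H; apply H→GJ and equate their GJ entries.
Rows 1 and 2 agree on GJ; apply GJ→F and equate their F entries.
Row 1 is now all distinguished symbols — the join is lossless.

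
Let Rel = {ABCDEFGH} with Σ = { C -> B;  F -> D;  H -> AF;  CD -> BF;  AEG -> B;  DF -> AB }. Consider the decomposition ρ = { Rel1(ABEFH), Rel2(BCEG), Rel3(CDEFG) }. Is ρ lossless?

Chase test. Columns are ABCDEFGH; row i has aⱼ where attribute j ∈ Reli, else bᵢⱼ.
Initial tableau (one row per fragment):
  row 1: a1 a2 b13 b14 a5 a6 b17 a8
  row 2: b21 a2 a3 b24 a5 b26 a7 b28
  row 3: b31 b32 a3 a4 a5 a6 a7 b38
Rows 2 and 3 agree on C; apply C→B and equate their B entries.
Rows 1 and 3 agree on F; apply F→D and equate their D entries.
Rows 1 and 3 agree on DF; apply DF→AB and equate their AB entries.
No row becomes fully distinguished — the join is lossy.

No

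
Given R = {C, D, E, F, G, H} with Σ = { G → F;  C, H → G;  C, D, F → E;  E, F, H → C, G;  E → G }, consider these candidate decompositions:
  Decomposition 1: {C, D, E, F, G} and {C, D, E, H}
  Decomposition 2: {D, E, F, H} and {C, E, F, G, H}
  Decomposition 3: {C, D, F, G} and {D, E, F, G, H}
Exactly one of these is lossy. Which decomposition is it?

Decomposition 1: common = {C, D, E}, closure = {C, D, E, F, G} → lossless.
Decomposition 2: common = {E, F, H}, closure = {C, E, F, G, H} → lossless.
Decomposition 3: common = {D, F, G}, closure = {D, F, G} → lossy.

Decomposition 3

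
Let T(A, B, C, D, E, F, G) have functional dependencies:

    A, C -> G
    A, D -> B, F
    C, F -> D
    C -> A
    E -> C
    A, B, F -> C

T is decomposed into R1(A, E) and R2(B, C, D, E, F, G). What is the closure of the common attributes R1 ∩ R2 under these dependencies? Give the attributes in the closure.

R1 ∩ R2 = {E}.
E → C applies, adding C
C → A applies, adding A
A, C → G applies, adding G
Closure: {A, C, E, G}.

A, C, E, G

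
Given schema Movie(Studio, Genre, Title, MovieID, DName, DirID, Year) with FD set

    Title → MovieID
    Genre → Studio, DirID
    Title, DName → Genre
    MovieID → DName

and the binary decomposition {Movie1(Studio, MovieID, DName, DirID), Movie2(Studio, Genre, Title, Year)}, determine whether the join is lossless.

No

Common attributes: Movie1 ∩ Movie2 = {Studio}.
No dependency enlarges {Studio}, so (Studio)⁺ = {Studio}.
The closure contains neither all of Movie1 = {Studio, MovieID, DName, DirID} nor all of Movie2 = {Studio, Genre, Title, Year}, so the common attributes are not a superkey of either fragment. The join is lossy.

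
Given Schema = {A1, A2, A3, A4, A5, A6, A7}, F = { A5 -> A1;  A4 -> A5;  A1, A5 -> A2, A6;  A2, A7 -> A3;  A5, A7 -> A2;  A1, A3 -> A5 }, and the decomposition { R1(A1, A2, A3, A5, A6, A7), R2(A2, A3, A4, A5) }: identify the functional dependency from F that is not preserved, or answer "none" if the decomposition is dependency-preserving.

none

A5 → A1 lies within R1.
A4 → A5 lies within R2.
A1, A5 → A2, A6 lies within R1.
A2, A7 → A3 lies within R1.
A5, A7 → A2 lies within R1.
A1, A3 → A5 lies within R1.
Every dependency is enforceable on the fragments, so the decomposition is dependency-preserving.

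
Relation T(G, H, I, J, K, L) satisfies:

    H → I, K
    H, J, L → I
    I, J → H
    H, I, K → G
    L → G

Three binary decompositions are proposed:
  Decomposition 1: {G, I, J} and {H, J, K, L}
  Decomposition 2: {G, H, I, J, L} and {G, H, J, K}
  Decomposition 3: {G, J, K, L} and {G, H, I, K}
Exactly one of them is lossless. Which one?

Decomposition 2

Decomposition 1: common = {J}, closure = {J} → lossy.
Decomposition 2: common = {G, H, J}, closure = {G, H, I, J, K} → lossless.
Decomposition 3: common = {G, K}, closure = {G, K} → lossy.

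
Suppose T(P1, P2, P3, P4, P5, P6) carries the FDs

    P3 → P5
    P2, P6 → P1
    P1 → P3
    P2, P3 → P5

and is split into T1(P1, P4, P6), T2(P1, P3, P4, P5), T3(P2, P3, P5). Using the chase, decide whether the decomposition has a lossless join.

Chase test. Columns are P1, P2, P3, P4, P5, P6; row i has aⱼ where attribute j ∈ Ti, else bᵢⱼ.
Initial tableau (one row per fragment):
  row 1: a1 b12 b13 a4 b15 a6
  row 2: a1 b22 a3 a4 a5 b26
  row 3: b31 a2 a3 b34 a5 b36
Rows 1 and 2 agree on P1; apply P1→P3 and equate their P3 entries.
Rows 1 and 2 agree on P3; apply P3→P5 and equate their P5 entries.
No row becomes fully distinguished — the join is lossy.

No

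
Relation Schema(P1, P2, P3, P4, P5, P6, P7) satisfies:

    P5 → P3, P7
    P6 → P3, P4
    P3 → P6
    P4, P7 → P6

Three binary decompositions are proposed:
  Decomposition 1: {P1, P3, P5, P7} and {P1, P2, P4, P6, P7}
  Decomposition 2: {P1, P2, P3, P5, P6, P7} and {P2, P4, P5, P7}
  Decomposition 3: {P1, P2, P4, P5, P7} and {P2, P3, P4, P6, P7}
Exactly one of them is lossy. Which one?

Decomposition 1

Decomposition 1: common = {P1, P7}, closure = {P1, P7} → lossy.
Decomposition 2: common = {P2, P5, P7}, closure = {P2, P3, P4, P5, P6, P7} → lossless.
Decomposition 3: common = {P2, P4, P7}, closure = {P2, P3, P4, P6, P7} → lossless.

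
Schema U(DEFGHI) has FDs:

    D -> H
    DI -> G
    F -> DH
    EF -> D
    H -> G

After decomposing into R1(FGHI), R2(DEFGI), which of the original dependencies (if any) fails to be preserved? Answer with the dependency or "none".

Check D → H: no single fragment contains all of {DH}, and the restricted closure of {D} across the fragments never reaches {H}.
DI → G is preserved.
F → DH is preserved.
EF → D is preserved.
H → G is preserved.

D -> H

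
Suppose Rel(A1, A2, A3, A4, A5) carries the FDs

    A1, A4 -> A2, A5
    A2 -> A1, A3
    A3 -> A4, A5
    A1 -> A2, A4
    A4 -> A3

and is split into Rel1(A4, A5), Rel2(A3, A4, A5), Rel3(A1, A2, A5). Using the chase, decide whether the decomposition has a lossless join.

No

Chase test. Columns are A1, A2, A3, A4, A5; row i has aⱼ where attribute j ∈ Reli, else bᵢⱼ.
Initial tableau (one row per fragment):
  row 1: b11 b12 b13 a4 a5
  row 2: b21 b22 a3 a4 a5
  row 3: a1 a2 b33 b34 a5
Rows 1 and 2 agree on A4; apply A4→A3 and equate their A3 entries.
No row becomes fully distinguished — the join is lossy.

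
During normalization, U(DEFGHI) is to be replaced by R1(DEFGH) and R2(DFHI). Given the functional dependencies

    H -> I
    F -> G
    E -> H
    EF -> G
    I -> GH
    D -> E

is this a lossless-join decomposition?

Yes

Common attributes: R1 ∩ R2 = {DFH}.
Closure of {DFH}: H → I applies, adding I; F → G applies, adding G; D → E applies, adding E. So (DFH)⁺ = {DEFGHI}.
This closure contains every attribute of R1, so R1 ∩ R2 → R1. The join is lossless.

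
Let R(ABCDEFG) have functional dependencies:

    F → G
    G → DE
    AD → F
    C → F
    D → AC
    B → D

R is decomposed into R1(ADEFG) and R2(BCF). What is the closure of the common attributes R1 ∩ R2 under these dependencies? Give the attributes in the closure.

ACDEFG

R1 ∩ R2 = {F}.
F → G applies, adding G
G → DE applies, adding DE
D → AC applies, adding AC
Closure: {ACDEFG}.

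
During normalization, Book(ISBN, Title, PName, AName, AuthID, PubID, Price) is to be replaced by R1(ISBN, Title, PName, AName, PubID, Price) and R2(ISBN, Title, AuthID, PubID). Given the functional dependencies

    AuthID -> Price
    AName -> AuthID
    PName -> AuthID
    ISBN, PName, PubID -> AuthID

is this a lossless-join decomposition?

Common attributes: R1 ∩ R2 = {ISBN, Title, PubID}.
No dependency enlarges {ISBN, Title, PubID}, so (ISBN, Title, PubID)⁺ = {ISBN, Title, PubID}.
The closure contains neither all of R1 = {ISBN, Title, PName, AName, PubID, Price} nor all of R2 = {ISBN, Title, AuthID, PubID}, so the common attributes are not a superkey of either fragment. The join is lossy.

No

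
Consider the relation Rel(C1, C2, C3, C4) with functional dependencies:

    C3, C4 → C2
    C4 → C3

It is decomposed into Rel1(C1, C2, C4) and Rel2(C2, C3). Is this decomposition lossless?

No

Common attributes: Rel1 ∩ Rel2 = {C2}.
No dependency enlarges {C2}, so (C2)⁺ = {C2}.
The closure contains neither all of Rel1 = {C1, C2, C4} nor all of Rel2 = {C2, C3}, so the common attributes are not a superkey of either fragment. The join is lossy.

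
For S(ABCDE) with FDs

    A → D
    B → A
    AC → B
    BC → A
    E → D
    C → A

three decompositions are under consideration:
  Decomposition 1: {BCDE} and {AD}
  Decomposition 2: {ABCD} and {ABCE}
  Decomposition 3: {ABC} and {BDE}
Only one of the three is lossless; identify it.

Decomposition 2

Decomposition 1: common = {D}, closure = {D} → lossy.
Decomposition 2: common = {ABC}, closure = {ABCD} → lossless.
Decomposition 3: common = {B}, closure = {ABD} → lossy.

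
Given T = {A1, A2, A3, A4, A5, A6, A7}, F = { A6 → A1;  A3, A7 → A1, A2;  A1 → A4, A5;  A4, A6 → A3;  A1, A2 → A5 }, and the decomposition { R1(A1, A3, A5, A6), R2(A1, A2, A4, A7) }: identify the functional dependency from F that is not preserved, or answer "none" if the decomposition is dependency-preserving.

A3, A7 → A1, A2

Check A3, A7 → A1, A2: no single fragment contains all of {A1, A2, A3, A7}, and the restricted closure of {A3, A7} across the fragments never reaches {A1, A2}.
A6 → A1 is preserved.
A1 → A4, A5 is preserved.
A4, A6 → A3 is preserved.
A1, A2 → A5 is preserved.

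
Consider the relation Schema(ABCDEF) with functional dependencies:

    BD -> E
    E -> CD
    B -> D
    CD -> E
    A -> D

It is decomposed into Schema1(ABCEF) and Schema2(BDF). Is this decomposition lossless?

Common attributes: Schema1 ∩ Schema2 = {BF}.
Closure of {BF}: B → D applies, adding D; BD → E applies, adding E; E → CD applies, adding C. So (BF)⁺ = {BCDEF}.
This closure contains every attribute of Schema2, so Schema1 ∩ Schema2 → Schema2. The join is lossless.

Yes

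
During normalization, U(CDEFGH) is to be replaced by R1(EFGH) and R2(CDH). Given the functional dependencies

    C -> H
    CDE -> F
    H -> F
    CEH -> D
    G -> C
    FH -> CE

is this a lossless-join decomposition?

Common attributes: R1 ∩ R2 = {H}.
Closure of {H}: H → F applies, adding F; FH → CE applies, adding CE; CEH → D applies, adding D. So (H)⁺ = {CDEFH}.
This closure contains every attribute of R2, so R1 ∩ R2 → R2. The join is lossless.

Yes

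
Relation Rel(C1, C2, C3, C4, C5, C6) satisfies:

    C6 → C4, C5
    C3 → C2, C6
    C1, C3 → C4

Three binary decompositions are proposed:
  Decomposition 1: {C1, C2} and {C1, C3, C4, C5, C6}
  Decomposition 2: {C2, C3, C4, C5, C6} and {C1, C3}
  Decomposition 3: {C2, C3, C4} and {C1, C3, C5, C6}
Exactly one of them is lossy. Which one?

Decomposition 1: common = {C1}, closure = {C1} → lossy.
Decomposition 2: common = {C3}, closure = {C2, C3, C4, C5, C6} → lossless.
Decomposition 3: common = {C3}, closure = {C2, C3, C4, C5, C6} → lossless.

Decomposition 1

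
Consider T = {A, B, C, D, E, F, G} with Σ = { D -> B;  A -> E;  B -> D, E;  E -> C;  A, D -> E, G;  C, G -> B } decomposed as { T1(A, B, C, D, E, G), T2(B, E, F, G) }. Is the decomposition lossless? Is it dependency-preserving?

Lossless test: (B, E, G)⁺ = {B, C, D, E, G}, which is a superkey of neither fragment — lossy.
Dependency preservation: every FD's attributes lie within a single fragment, so each can be enforced locally — preserved.

lossy but dependency-preserving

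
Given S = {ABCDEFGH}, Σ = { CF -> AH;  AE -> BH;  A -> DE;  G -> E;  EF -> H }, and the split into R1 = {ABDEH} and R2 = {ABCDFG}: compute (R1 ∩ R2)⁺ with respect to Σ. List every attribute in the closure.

R1 ∩ R2 = {ABD}.
A → DE applies, adding E
AE → BH applies, adding H
Closure: {ABDEH}.

ABDEH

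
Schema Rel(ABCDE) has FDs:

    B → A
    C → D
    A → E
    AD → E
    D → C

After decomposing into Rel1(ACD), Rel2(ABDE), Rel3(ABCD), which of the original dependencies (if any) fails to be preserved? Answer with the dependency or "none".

none

B → A lies within Rel2.
C → D lies within Rel1.
A → E lies within Rel2.
AD → E lies within Rel2.
D → C lies within Rel1.
Every dependency is enforceable on the fragments, so the decomposition is dependency-preserving.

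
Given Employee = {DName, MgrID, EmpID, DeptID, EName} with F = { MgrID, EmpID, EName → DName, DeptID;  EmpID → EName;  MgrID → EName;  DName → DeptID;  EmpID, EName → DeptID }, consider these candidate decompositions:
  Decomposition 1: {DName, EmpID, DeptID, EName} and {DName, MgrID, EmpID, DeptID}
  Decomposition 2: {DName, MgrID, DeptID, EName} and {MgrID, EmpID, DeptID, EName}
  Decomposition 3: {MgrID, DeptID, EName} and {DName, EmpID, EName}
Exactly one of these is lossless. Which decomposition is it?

Decomposition 1

Decomposition 1: common = {DName, EmpID, DeptID}, closure = {DName, EmpID, DeptID, EName} → lossless.
Decomposition 2: common = {MgrID, DeptID, EName}, closure = {MgrID, DeptID, EName} → lossy.
Decomposition 3: common = {EName}, closure = {EName} → lossy.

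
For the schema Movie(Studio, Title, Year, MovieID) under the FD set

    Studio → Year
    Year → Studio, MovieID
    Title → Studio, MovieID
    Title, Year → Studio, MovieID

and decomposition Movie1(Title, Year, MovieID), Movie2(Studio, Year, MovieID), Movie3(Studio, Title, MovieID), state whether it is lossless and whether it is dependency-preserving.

lossless and dependency-preserving

Lossless test (chase): Rows 2 and 3 agree on Studio; apply Studio→Year and equate their Year entries. Rows 1 and 2 agree on Year; apply Year→Studio, MovieID and equate their Studio, MovieID entries. Row 1 is now all distinguished symbols — the join is lossless.
Dependency preservation: Title, Year → Studio, MovieID is not contained in any single fragment, but the restricted closure of its left-hand side across the fragments still reaches the right-hand side; the remaining FDs each lie inside some fragment. All dependencies are preserved.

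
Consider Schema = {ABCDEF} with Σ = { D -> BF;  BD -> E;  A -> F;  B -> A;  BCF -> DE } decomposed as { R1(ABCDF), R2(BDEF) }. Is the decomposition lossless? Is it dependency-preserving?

lossless and dependency-preserving

Lossless test: (BDF)⁺ = {ABDEF}, which contains all of one fragment — lossless.
Dependency preservation: BCF → DE is not contained in any single fragment, but the restricted closure of its left-hand side across the fragments still reaches the right-hand side; the remaining FDs each lie inside some fragment. All dependencies are preserved.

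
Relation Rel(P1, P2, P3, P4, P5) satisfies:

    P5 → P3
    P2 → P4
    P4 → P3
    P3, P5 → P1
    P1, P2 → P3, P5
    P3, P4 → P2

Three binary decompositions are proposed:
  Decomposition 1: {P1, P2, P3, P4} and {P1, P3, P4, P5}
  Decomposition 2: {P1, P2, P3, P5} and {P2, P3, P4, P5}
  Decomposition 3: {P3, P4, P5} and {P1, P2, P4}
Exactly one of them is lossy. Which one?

Decomposition 1: common = {P1, P3, P4}, closure = {P1, P2, P3, P4, P5} → lossless.
Decomposition 2: common = {P2, P3, P5}, closure = {P1, P2, P3, P4, P5} → lossless.
Decomposition 3: common = {P4}, closure = {P2, P3, P4} → lossy.

Decomposition 3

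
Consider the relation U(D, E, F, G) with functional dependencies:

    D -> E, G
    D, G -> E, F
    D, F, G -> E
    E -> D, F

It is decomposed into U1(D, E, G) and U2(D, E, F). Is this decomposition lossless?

Yes

Common attributes: U1 ∩ U2 = {D, E}.
Closure of {D, E}: D → E, G applies, adding G; D, G → E, F applies, adding F. So (D, E)⁺ = {D, E, F, G}.
This closure contains every attribute of U1, so U1 ∩ U2 → U1. The join is lossless.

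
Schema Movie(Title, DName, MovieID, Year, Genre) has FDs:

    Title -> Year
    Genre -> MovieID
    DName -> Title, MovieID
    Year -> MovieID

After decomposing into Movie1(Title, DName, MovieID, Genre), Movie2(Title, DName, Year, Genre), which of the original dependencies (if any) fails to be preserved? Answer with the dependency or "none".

Check Year → MovieID: no single fragment contains all of {MovieID, Year}, and the restricted closure of {Year} across the fragments never reaches {MovieID}.
Title → Year is preserved.
Genre → MovieID is preserved.
DName → Title, MovieID is preserved.

Year -> MovieID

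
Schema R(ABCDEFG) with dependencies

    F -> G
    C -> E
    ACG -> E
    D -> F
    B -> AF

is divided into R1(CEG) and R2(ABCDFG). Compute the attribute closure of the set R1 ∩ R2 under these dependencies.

CEG

R1 ∩ R2 = {CG}.
C → E applies, adding E
Closure: {CEG}.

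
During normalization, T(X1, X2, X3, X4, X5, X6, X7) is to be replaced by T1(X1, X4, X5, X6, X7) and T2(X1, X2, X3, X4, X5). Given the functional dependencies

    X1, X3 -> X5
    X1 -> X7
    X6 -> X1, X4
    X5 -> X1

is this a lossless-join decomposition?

No

Common attributes: T1 ∩ T2 = {X1, X4, X5}.
Closure of {X1, X4, X5}: X1 → X7 applies, adding X7. So (X1, X4, X5)⁺ = {X1, X4, X5, X7}.
The closure contains neither all of T1 = {X1, X4, X5, X6, X7} nor all of T2 = {X1, X2, X3, X4, X5}, so the common attributes are not a superkey of either fragment. The join is lossy.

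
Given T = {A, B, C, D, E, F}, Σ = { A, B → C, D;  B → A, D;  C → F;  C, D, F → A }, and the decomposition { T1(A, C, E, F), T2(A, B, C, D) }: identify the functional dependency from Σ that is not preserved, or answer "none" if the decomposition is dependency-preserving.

A, B → C, D lies within T2.
B → A, D lies within T2.
C → F lies within T1.
C, D, F → A: restricted closure across fragments reaches A.
Every dependency is enforceable on the fragments, so the decomposition is dependency-preserving.

none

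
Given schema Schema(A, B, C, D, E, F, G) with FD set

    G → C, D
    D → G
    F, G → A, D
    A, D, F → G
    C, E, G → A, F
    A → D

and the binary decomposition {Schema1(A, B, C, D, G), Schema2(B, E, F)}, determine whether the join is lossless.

Common attributes: Schema1 ∩ Schema2 = {B}.
No dependency enlarges {B}, so (B)⁺ = {B}.
The closure contains neither all of Schema1 = {A, B, C, D, G} nor all of Schema2 = {B, E, F}, so the common attributes are not a superkey of either fragment. The join is lossy.

No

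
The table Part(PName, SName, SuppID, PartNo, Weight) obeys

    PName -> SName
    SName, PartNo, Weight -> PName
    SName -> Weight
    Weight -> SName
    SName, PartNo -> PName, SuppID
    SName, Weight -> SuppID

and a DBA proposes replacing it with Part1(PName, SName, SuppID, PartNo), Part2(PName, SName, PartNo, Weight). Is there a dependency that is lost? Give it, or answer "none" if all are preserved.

PName → SName lies within Part1.
SName, PartNo, Weight → PName lies within Part2.
SName → Weight lies within Part2.
Weight → SName lies within Part2.
SName, PartNo → PName, SuppID lies within Part1.
SName, Weight → SuppID: restricted closure across fragments reaches SuppID.
Every dependency is enforceable on the fragments, so the decomposition is dependency-preserving.

none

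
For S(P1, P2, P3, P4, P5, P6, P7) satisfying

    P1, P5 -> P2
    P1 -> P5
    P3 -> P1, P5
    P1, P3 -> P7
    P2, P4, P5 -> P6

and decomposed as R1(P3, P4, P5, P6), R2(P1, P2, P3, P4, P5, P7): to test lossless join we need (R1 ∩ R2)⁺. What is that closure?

R1 ∩ R2 = {P3, P4, P5}.
P3 → P1, P5 applies, adding P1
P1, P3 → P7 applies, adding P7
P1, P5 → P2 applies, adding P2
P2, P4, P5 → P6 applies, adding P6
Closure: {P1, P2, P3, P4, P5, P6, P7}.

P1, P2, P3, P4, P5, P6, P7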